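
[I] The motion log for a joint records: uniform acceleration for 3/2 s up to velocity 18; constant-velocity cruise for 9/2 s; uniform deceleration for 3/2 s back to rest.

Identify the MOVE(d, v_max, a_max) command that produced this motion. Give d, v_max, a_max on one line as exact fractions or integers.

d=108 v_max=18 a_max=12

a_max = 18/(3/2) = 12
d_a = ½·18·3/2 = 27/2; d_c = 18·9/2 = 81
d = 2·27/2 + 81 = 108
t_c = 9/2 > 0 ⇒ limit active, v_max = 18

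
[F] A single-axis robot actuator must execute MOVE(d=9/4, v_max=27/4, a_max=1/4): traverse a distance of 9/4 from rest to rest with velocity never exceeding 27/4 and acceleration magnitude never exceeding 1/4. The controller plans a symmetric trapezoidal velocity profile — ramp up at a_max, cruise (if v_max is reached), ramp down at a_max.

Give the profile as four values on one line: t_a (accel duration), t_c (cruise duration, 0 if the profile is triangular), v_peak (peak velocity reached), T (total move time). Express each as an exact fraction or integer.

t_a=3 t_c=0 v_peak=3/4 T=6

v_max²/a_max = (27/4)²/(1/4) = 729/4
9/4 < 729/4 so t_c = 0
v_peak = √(9/4·1/4) = √(9/16) = 3/4
t_a = (3/4)/(1/4) = 3; t_c = 0
T = 2·3 = 6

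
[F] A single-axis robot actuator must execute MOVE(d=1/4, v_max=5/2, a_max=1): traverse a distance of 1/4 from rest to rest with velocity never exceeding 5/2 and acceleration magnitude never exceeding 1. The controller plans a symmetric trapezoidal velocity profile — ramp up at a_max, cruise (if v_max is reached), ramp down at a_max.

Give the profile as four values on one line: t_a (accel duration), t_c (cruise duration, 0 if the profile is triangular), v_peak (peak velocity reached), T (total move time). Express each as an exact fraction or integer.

t_a=1/2 t_c=0 v_peak=1/2 T=1

vₘ²/aₘ = (5/2)²/1 = 25/4
1/4 < 25/4 so t_c = 0
v_peak = √(1/4·1) = √(1/4) = 1/2
t_a = (1/2)/1 = 1/2; t_c = 0
T = 2·1/2 = 1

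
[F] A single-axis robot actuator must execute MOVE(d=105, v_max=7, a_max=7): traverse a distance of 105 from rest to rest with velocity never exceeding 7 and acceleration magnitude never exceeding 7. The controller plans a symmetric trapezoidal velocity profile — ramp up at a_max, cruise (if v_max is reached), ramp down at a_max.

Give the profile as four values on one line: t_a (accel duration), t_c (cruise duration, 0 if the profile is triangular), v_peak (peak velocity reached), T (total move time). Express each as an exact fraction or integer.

t_a=1 t_c=14 v_peak=7 T=16

vₘ²/aₘ = 7²/7 = 7
105 ≥ 7 → trapezoidal
t_a = 7/7 = 1; v_peak = 7
d_cruise = 105 − 7 = 98; t_c = 98/7 = 14
T = 2·1 + 14 = 16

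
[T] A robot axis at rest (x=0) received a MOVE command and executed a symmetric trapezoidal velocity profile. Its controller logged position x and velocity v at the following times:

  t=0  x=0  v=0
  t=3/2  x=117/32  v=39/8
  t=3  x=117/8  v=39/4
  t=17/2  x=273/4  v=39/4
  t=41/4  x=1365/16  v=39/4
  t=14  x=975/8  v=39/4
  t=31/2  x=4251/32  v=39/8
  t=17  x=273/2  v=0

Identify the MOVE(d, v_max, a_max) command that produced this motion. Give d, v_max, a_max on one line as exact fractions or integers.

d=273/2 v_max=39/4 a_max=13/4

final state: t=17, x=273/2, v=0 → d = 273/2
a_max = (39/8−0)/(3/2−0) = 13/4
max v = 39/4 over t∈[3,14] → v_max = 39/4
check: 39/4·(3+11) = 273/2 ✓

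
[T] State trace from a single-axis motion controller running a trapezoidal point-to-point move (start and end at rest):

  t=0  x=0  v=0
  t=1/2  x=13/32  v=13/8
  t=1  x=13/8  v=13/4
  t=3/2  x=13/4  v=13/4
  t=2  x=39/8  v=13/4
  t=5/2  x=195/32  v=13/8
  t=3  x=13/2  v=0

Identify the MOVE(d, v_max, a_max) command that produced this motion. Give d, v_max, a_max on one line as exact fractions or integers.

final state: t=3, x=13/2, v=0 → d = 13/2
a_max = (13/8−0)/(1/2−0) = 13/4
max v = 13/4 over t∈[1,2] → v_max = 13/4
check: 13/4·(1+1) = 13/2 ✓

d=13/2 v_max=13/4 a_max=13/4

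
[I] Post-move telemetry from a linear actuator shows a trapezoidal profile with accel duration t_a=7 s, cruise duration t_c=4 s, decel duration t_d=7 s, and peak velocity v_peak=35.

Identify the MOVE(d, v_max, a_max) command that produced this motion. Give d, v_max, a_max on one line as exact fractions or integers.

d=385 v_max=35 a_max=5

a_max = 35/7 = 5
d_a = ½·35·7 = 245/2; d_c = 35·4 = 140
d = 2·245/2 + 140 = 385
t_c = 4 > 0 so v_max = 35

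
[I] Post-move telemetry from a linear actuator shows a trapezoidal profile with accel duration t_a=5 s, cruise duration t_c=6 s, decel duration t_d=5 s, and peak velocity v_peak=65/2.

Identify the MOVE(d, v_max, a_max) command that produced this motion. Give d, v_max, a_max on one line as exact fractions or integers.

d=715/2 v_max=65/2 a_max=13/2

a_max = (65/2)/5 = 13/2
d_a = ½·65/2·5 = 325/4; d_c = 65/2·6 = 195
d = 2·325/4 + 195 = 715/2
t_c = 6 > 0 ⇒ limit active, v_max = 65/2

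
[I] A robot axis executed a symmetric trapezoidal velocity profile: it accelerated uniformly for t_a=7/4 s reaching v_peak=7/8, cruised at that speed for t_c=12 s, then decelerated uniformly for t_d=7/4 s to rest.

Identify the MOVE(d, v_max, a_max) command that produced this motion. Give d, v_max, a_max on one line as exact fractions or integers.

d=385/32 v_max=7/8 a_max=1/2

a_max = (7/8)/(7/4) = 1/2
d_a = ½·7/8·7/4 = 49/64; d_c = 7/8·12 = 21/2
d = 2·49/64 + 21/2 = 385/32
t_c = 12 > 0 so v_max = 7/8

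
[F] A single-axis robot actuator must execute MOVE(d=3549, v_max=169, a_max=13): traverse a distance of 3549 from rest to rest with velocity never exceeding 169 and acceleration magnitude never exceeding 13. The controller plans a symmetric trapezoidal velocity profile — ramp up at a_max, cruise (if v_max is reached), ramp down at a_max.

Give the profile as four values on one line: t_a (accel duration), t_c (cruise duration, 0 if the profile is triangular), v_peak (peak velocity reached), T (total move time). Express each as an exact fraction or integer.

(v_max)²/a_max = 169²/13 = 2197
3549 ≥ 2197 so v_max reached
t_a = 169/13 = 13; v_peak = 169
d_cruise = 3549 − 2197 = 1352; t_c = 1352/169 = 8
T = 2·13 + 8 = 34

t_a=13 t_c=8 v_peak=169 T=34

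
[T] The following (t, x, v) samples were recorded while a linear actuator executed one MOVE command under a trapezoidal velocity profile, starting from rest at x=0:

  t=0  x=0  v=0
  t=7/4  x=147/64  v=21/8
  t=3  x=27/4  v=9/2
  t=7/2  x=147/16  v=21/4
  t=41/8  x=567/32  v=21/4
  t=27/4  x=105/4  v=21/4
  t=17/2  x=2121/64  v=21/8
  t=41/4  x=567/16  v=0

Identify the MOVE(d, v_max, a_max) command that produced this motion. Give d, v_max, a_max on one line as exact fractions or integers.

d=567/16 v_max=21/4 a_max=3/2

final state: t=41/4, x=567/16, v=0 → d = 567/16
a_max = (21/8−0)/(7/4−0) = 3/2
max v = 21/4 over t∈[7/2,27/4] → v_max = 21/4
check: 21/4·(7/2+13/4) = 567/16 ✓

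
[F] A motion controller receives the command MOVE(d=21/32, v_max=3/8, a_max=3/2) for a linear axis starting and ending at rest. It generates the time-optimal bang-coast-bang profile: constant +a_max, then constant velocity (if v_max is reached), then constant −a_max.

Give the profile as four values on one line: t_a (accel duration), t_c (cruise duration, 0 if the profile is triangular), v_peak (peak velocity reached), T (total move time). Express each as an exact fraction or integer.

(v_max)²/a_max = (3/8)²/(3/2) = 3/32
21/32 ≥ 3/32 so v_max reached
t_a = (3/8)/(3/2) = 1/4; v_peak = 3/8
d_cruise = 21/32 − 3/32 = 9/16; t_c = (9/16)/(3/8) = 3/2
T = 2·1/4 + 3/2 = 2

t_a=1/4 t_c=3/2 v_peak=3/8 T=2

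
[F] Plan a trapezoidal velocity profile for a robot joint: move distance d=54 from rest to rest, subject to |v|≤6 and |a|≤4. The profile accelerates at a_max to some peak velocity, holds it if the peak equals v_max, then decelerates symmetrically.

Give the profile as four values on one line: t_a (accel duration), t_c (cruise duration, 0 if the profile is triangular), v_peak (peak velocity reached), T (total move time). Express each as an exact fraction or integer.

t_a=3/2 t_c=15/2 v_peak=6 T=21/2

vₘ²/aₘ = 6²/4 = 9
54 ≥ 9 ⇒ cruise phase
t_a = 6/4 = 3/2; v_peak = 6
d_cruise = 54 − 9 = 45; t_c = 45/6 = 15/2
T = 2·3/2 + 15/2 = 21/2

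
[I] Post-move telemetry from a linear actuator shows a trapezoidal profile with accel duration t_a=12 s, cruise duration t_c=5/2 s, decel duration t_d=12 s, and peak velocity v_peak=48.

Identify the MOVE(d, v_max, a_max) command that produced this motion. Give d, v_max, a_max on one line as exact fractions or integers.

d=696 v_max=48 a_max=4

a_max = 48/12 = 4
d_a = ½·48·12 = 288; d_c = 48·5/2 = 120
d = 2·288 + 120 = 696
t_c = 5/2 > 0 ⇒ limit active, v_max = 48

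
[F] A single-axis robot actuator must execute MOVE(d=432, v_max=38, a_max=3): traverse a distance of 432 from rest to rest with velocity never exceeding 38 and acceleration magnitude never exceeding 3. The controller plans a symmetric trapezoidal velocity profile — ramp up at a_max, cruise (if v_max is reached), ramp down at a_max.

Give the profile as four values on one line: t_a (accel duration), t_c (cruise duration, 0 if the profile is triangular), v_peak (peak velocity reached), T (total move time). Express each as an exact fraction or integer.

t_a=12 t_c=0 v_peak=36 T=24

(v_max)²/a_max = 38²/3 = 1444/3
432 < 1444/3 → triangular
v_peak = √(432·3) = √1296 = 36
t_a = 36/3 = 12; t_c = 0
T = 2·12 = 24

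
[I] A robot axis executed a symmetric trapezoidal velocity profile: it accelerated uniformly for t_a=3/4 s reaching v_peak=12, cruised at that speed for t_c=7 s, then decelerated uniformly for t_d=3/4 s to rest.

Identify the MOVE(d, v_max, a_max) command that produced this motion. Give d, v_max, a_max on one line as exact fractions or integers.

d=93 v_max=12 a_max=16

a_max = 12/(3/4) = 16
d_a = ½·12·3/4 = 9/2; d_c = 12·7 = 84
d = 2·9/2 + 84 = 93
t_c = 7 > 0 so v_max = 12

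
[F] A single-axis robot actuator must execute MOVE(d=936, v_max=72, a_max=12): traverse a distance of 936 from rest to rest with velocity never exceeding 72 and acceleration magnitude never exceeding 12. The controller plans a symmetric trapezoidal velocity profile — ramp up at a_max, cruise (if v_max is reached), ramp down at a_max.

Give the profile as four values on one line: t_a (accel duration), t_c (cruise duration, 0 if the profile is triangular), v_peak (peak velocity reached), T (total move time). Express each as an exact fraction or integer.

vₘ²/aₘ = 72²/12 = 432
936 ≥ 432 so v_max reached
t_a = 72/12 = 6; v_peak = 72
d_cruise = 936 − 432 = 504; t_c = 504/72 = 7
T = 2·6 + 7 = 19

t_a=6 t_c=7 v_peak=72 T=19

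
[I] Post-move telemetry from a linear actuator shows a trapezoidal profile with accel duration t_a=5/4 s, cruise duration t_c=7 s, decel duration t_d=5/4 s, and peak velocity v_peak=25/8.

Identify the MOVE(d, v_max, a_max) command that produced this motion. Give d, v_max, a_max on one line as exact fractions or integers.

a_max = (25/8)/(5/4) = 5/2
d_a = ½·25/8·5/4 = 125/64; d_c = 25/8·7 = 175/8
d = 2·125/64 + 175/8 = 825/32
t_c = 7 > 0 so v_max = 25/8

d=825/32 v_max=25/8 a_max=5/2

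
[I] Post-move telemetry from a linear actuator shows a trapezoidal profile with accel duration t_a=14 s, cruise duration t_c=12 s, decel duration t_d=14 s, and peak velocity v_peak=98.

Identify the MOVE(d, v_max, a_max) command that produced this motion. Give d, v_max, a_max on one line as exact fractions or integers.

d=2548 v_max=98 a_max=7

a_max = 98/14 = 7
d_a = ½·98·14 = 686; d_c = 98·12 = 1176
d = 2·686 + 1176 = 2548
t_c = 12 > 0 → v_max = v_peak = 98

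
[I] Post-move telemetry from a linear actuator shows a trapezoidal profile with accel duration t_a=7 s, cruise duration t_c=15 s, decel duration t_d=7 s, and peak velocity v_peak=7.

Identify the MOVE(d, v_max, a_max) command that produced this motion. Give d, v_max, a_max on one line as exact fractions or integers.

d=154 v_max=7 a_max=1

a_max = 7/7 = 1
d_a = ½·7·7 = 49/2; d_c = 7·15 = 105
d = 2·49/2 + 105 = 154
t_c = 15 > 0 ⇒ limit active, v_max = 7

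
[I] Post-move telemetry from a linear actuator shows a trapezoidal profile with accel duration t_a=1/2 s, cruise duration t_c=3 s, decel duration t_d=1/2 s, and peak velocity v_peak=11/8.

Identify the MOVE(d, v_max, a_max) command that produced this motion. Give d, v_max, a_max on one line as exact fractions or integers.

d=77/16 v_max=11/8 a_max=11/4

a_max = (11/8)/(1/2) = 11/4
d_a = ½·11/8·1/2 = 11/32; d_c = 11/8·3 = 33/8
d = 2·11/32 + 33/8 = 77/16
t_c = 3 > 0 → v_max = v_peak = 11/8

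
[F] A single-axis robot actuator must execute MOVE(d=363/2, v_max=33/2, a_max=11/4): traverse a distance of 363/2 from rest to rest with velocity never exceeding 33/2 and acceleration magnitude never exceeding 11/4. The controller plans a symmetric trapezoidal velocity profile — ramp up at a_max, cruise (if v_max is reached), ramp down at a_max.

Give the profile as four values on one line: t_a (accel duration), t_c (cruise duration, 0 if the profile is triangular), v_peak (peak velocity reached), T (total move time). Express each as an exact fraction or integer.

v_max²/a_max = (33/2)²/(11/4) = 99
363/2 ≥ 99 → trapezoidal
t_a = (33/2)/(11/4) = 6; v_peak = 33/2
d_cruise = 363/2 − 99 = 165/2; t_c = (165/2)/(33/2) = 5
T = 2·6 + 5 = 17

t_a=6 t_c=5 v_peak=33/2 T=17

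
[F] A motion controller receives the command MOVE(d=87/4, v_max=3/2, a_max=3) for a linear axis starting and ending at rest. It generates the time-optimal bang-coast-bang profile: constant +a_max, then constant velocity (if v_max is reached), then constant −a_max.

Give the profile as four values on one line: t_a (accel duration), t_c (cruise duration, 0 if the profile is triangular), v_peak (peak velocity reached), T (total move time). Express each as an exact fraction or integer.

t_a=1/2 t_c=14 v_peak=3/2 T=15

(v_max)²/a_max = (3/2)²/3 = 3/4
87/4 ≥ 3/4 so v_max reached
t_a = (3/2)/3 = 1/2; v_peak = 3/2
d_cruise = 87/4 − 3/4 = 21; t_c = 21/(3/2) = 14
T = 2·1/2 + 14 = 15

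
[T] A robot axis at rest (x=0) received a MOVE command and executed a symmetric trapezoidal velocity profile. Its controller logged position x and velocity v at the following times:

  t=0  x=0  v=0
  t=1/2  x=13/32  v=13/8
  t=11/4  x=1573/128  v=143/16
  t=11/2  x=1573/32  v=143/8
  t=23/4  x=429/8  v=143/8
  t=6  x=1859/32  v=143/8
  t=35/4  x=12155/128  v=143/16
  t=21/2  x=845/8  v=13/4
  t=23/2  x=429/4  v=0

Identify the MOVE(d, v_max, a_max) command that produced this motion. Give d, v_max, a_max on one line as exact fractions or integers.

d=429/4 v_max=143/8 a_max=13/4

final state: t=23/2, x=429/4, v=0 → d = 429/4
a_max = (13/8−0)/(1/2−0) = 13/4
max v = 143/8 over t∈[11/2,6] → v_max = 143/8
check: 143/8·(11/2+1/2) = 429/4 ✓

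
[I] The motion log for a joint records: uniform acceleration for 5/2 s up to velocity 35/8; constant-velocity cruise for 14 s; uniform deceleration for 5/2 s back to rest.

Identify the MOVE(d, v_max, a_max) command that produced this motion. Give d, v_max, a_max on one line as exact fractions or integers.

a_max = (35/8)/(5/2) = 7/4
d_a = ½·35/8·5/2 = 175/32; d_c = 35/8·14 = 245/4
d = 2·175/32 + 245/4 = 1155/16
t_c = 14 > 0 ⇒ limit active, v_max = 35/8

d=1155/16 v_max=35/8 a_max=7/4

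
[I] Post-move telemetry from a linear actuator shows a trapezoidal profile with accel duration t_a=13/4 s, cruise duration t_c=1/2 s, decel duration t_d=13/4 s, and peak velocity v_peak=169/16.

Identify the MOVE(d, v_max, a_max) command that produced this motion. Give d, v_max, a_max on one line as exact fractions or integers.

a_max = (169/16)/(13/4) = 13/4
d_a = ½·169/16·13/4 = 2197/128; d_c = 169/16·1/2 = 169/32
d = 2·2197/128 + 169/32 = 2535/64
t_c = 1/2 > 0 ⇒ limit active, v_max = 169/16

d=2535/64 v_max=169/16 a_max=13/4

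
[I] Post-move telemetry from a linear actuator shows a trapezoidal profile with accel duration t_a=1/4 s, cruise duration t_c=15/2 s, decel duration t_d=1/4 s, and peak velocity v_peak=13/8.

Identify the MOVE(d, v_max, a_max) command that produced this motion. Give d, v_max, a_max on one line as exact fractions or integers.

a_max = (13/8)/(1/4) = 13/2
d_a = ½·13/8·1/4 = 13/64; d_c = 13/8·15/2 = 195/16
d = 2·13/64 + 195/16 = 403/32
t_c = 15/2 > 0 so v_max = 13/8

d=403/32 v_max=13/8 a_max=13/2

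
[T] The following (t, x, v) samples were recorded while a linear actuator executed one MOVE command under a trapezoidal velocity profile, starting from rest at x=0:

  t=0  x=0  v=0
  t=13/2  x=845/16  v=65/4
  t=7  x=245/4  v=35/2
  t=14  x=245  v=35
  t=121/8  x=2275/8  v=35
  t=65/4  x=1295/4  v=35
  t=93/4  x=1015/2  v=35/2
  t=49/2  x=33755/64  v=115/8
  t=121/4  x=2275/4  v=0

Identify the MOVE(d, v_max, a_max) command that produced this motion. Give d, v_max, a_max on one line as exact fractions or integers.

final state: t=121/4, x=2275/4, v=0 → d = 2275/4
a_max = (65/4−0)/(13/2−0) = 5/2
max v = 35 over t∈[14,65/4] → v_max = 35
check: 35·(14+9/4) = 2275/4 ✓

d=2275/4 v_max=35 a_max=5/2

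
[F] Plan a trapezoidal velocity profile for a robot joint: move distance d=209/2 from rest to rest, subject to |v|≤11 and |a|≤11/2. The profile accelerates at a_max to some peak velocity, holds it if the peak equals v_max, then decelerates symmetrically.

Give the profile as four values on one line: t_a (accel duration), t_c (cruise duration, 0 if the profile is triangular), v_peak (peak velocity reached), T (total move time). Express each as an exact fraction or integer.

vₘ²/aₘ = 11²/(11/2) = 22
209/2 ≥ 22 so v_max reached
t_a = 11/(11/2) = 2; v_peak = 11
d_cruise = 209/2 − 22 = 165/2; t_c = (165/2)/11 = 15/2
T = 2·2 + 15/2 = 23/2

t_a=2 t_c=15/2 v_peak=11 T=23/2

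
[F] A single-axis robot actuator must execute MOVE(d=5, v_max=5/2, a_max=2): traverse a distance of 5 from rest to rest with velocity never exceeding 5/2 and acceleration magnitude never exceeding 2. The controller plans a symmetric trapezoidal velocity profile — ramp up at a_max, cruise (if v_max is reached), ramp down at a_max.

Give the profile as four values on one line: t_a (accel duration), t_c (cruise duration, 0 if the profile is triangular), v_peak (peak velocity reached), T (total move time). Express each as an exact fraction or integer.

(v_max)²/a_max = (5/2)²/2 = 25/8
5 ≥ 25/8 → trapezoidal
t_a = (5/2)/2 = 5/4; v_peak = 5/2
d_cruise = 5 − 25/8 = 15/8; t_c = (15/8)/(5/2) = 3/4
T = 2·5/4 + 3/4 = 13/4

t_a=5/4 t_c=3/4 v_peak=5/2 T=13/4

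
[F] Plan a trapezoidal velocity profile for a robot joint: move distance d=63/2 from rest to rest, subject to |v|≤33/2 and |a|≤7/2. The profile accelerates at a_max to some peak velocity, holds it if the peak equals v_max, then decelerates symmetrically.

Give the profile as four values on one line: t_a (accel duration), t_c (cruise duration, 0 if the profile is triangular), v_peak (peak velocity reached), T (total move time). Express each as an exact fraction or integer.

vₘ²/aₘ = (33/2)²/(7/2) = 1089/14
63/2 < 1089/14 so t_c = 0
v_peak = √(63/2·7/2) = √(441/4) = 21/2
t_a = (21/2)/(7/2) = 3; t_c = 0
T = 2·3 = 6

t_a=3 t_c=0 v_peak=21/2 T=6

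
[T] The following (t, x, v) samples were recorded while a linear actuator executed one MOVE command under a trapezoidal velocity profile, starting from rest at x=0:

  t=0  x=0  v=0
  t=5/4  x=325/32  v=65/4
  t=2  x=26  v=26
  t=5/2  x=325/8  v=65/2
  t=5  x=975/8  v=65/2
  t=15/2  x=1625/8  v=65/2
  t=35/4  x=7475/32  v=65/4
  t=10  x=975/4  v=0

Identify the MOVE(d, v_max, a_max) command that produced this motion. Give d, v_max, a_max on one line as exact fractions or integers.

d=975/4 v_max=65/2 a_max=13

final state: t=10, x=975/4, v=0 → d = 975/4
a_max = (65/4−0)/(5/4−0) = 13
max v = 65/2 over t∈[5/2,15/2] → v_max = 65/2
check: 65/2·(5/2+5) = 975/4 ✓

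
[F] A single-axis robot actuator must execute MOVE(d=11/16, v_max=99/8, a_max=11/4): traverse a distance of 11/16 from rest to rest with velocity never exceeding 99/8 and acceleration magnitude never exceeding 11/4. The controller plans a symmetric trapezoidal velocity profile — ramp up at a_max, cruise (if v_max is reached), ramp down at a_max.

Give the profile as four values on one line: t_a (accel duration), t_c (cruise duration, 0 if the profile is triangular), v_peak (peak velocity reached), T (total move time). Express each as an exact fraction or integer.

vₘ²/aₘ = (99/8)²/(11/4) = 891/16
11/16 < 891/16 → triangular
v_peak = √(11/16·11/4) = √(121/64) = 11/8
t_a = (11/8)/(11/4) = 1/2; t_c = 0
T = 2·1/2 = 1

t_a=1/2 t_c=0 v_peak=11/8 T=1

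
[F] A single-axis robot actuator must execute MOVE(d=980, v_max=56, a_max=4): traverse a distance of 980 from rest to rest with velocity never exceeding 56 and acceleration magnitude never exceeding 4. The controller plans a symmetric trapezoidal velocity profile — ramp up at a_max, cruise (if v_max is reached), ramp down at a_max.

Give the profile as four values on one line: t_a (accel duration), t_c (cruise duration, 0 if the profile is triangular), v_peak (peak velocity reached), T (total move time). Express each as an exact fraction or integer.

v_max²/a_max = 56²/4 = 784
980 ≥ 784 ⇒ cruise phase
t_a = 56/4 = 14; v_peak = 56
d_cruise = 980 − 784 = 196; t_c = 196/56 = 7/2
T = 2·14 + 7/2 = 63/2

t_a=14 t_c=7/2 v_peak=56 T=63/2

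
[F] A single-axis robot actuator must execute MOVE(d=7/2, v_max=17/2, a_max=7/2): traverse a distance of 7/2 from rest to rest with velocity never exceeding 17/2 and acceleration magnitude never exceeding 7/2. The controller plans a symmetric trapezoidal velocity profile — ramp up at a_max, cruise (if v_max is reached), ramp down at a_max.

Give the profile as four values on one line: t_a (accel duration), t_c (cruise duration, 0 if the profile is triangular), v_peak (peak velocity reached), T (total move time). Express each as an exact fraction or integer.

t_a=1 t_c=0 v_peak=7/2 T=2

(v_max)²/a_max = (17/2)²/(7/2) = 289/14
7/2 < 289/14 so t_c = 0
v_peak = √(7/2·7/2) = √(49/4) = 7/2
t_a = (7/2)/(7/2) = 1; t_c = 0
T = 2·1 = 2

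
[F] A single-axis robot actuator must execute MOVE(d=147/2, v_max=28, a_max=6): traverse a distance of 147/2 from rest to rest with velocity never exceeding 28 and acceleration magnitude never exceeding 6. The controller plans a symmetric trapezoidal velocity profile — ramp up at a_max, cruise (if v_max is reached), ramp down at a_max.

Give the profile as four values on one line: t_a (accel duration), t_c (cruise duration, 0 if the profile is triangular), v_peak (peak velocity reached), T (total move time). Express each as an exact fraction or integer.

(v_max)²/a_max = 28²/6 = 392/3
147/2 < 392/3 → triangular
v_peak = √(147/2·6) = √441 = 21
t_a = 21/6 = 7/2; t_c = 0
T = 2·7/2 = 7

t_a=7/2 t_c=0 v_peak=21 T=7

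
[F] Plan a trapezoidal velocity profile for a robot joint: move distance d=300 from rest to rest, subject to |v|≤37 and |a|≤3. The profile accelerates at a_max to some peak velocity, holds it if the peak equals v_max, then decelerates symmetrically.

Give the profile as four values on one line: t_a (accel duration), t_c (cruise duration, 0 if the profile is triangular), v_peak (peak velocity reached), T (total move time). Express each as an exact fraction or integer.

t_a=10 t_c=0 v_peak=30 T=20

(v_max)²/a_max = 37²/3 = 1369/3
300 < 1369/3 ⇒ no cruise
v_peak = √(300·3) = √900 = 30
t_a = 30/3 = 10; t_c = 0
T = 2·10 = 20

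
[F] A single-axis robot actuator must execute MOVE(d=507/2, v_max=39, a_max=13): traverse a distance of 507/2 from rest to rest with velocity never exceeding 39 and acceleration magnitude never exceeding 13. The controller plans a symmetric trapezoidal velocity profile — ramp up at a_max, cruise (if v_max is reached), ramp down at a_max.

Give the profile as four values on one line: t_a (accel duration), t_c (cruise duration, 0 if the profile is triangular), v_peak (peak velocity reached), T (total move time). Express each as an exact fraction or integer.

(v_max)²/a_max = 39²/13 = 117
507/2 ≥ 117 so v_max reached
t_a = 39/13 = 3; v_peak = 39
d_cruise = 507/2 − 117 = 273/2; t_c = (273/2)/39 = 7/2
T = 2·3 + 7/2 = 19/2

t_a=3 t_c=7/2 v_peak=39 T=19/2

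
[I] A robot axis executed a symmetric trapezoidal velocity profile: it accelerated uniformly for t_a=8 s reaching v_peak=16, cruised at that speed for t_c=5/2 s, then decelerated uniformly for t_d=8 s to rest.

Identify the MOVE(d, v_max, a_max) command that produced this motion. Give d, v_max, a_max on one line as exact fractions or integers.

a_max = 16/8 = 2
d_a = ½·16·8 = 64; d_c = 16·5/2 = 40
d = 2·64 + 40 = 168
t_c = 5/2 > 0 ⇒ limit active, v_max = 16

d=168 v_max=16 a_max=2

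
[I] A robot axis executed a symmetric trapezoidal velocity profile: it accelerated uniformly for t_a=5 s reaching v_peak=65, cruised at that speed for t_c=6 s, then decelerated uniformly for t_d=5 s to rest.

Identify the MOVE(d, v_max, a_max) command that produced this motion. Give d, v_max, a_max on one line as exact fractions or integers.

d=715 v_max=65 a_max=13

a_max = 65/5 = 13
d_a = ½·65·5 = 325/2; d_c = 65·6 = 390
d = 2·325/2 + 390 = 715
t_c = 6 > 0 → v_max = v_peak = 65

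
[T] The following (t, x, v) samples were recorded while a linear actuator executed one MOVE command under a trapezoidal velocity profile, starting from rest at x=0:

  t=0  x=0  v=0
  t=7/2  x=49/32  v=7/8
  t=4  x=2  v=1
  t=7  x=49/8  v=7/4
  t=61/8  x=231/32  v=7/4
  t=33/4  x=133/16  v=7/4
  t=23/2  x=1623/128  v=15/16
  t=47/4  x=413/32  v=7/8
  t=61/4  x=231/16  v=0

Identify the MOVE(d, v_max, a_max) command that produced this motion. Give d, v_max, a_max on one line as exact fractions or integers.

d=231/16 v_max=7/4 a_max=1/4

final state: t=61/4, x=231/16, v=0 → d = 231/16
a_max = (7/8−0)/(7/2−0) = 1/4
max v = 7/4 over t∈[7,33/4] → v_max = 7/4
check: 7/4·(7+5/4) = 231/16 ✓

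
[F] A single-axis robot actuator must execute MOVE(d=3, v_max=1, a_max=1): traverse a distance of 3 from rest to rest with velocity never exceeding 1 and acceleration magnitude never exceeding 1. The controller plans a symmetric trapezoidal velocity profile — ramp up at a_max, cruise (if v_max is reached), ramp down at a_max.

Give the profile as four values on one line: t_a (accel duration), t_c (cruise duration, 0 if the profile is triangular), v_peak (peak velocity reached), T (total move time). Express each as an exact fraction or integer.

v_max²/a_max = 1²/1 = 1
3 ≥ 1 so v_max reached
t_a = 1/1 = 1; v_peak = 1
d_cruise = 3 − 1 = 2; t_c = 2/1 = 2
T = 2·1 + 2 = 4

t_a=1 t_c=2 v_peak=1 T=4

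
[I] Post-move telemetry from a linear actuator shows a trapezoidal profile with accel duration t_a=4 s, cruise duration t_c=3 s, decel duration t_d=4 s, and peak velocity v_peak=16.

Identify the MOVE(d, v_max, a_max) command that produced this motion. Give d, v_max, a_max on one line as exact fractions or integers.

d=112 v_max=16 a_max=4

a_max = 16/4 = 4
d_a = ½·16·4 = 32; d_c = 16·3 = 48
d = 2·32 + 48 = 112
t_c = 3 > 0 ⇒ limit active, v_max = 16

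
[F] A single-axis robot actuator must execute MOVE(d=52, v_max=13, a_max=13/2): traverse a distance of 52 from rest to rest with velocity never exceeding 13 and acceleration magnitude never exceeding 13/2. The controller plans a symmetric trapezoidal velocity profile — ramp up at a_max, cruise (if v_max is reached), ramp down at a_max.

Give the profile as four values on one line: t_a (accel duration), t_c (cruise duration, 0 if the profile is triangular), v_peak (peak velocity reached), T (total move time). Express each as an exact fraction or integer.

t_a=2 t_c=2 v_peak=13 T=6

(v_max)²/a_max = 13²/(13/2) = 26
52 ≥ 26 ⇒ cruise phase
t_a = 13/(13/2) = 2; v_peak = 13
d_cruise = 52 − 26 = 26; t_c = 26/13 = 2
T = 2·2 + 2 = 6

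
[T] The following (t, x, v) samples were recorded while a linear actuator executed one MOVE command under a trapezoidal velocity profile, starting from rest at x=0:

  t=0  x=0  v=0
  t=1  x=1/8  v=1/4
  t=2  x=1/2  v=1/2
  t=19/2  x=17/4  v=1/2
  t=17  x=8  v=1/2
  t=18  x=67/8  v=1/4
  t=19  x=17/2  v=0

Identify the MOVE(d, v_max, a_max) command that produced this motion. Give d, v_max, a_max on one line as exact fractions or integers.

d=17/2 v_max=1/2 a_max=1/4

final state: t=19, x=17/2, v=0 → d = 17/2
a_max = (1/4−0)/(1−0) = 1/4
max v = 1/2 over t∈[2,17] → v_max = 1/2
check: 1/2·(2+15) = 17/2 ✓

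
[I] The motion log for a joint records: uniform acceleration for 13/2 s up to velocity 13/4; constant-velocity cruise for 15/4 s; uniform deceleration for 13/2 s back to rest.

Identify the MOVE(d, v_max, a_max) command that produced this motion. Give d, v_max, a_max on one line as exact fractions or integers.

d=533/16 v_max=13/4 a_max=1/2

a_max = (13/4)/(13/2) = 1/2
d_a = ½·13/4·13/2 = 169/16; d_c = 13/4·15/4 = 195/16
d = 2·169/16 + 195/16 = 533/16
t_c = 15/4 > 0 so v_max = 13/4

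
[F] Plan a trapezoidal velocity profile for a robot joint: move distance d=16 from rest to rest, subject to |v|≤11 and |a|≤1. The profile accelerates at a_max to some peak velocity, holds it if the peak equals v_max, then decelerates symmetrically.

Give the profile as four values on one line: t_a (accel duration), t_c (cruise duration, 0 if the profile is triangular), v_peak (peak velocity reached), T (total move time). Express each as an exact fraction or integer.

vₘ²/aₘ = 11²/1 = 121
16 < 121 ⇒ no cruise
v_peak = √(16·1) = √16 = 4
t_a = 4/1 = 4; t_c = 0
T = 2·4 = 8

t_a=4 t_c=0 v_peak=4 T=8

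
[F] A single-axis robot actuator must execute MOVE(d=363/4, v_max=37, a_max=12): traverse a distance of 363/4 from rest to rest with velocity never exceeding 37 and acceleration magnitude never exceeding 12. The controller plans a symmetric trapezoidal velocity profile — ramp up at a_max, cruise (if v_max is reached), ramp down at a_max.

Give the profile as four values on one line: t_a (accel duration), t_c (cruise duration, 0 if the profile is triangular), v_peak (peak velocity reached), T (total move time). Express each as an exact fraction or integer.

(v_max)²/a_max = 37²/12 = 1369/12
363/4 < 1369/12 so t_c = 0
v_peak = √(363/4·12) = √1089 = 33
t_a = 33/12 = 11/4; t_c = 0
T = 2·11/4 = 11/2

t_a=11/4 t_c=0 v_peak=33 T=11/2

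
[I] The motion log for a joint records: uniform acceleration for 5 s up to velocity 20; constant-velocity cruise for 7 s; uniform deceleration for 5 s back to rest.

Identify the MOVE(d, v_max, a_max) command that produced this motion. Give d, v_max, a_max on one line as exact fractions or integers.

a_max = 20/5 = 4
d_a = ½·20·5 = 50; d_c = 20·7 = 140
d = 2·50 + 140 = 240
t_c = 7 > 0 → v_max = v_peak = 20

d=240 v_max=20 a_max=4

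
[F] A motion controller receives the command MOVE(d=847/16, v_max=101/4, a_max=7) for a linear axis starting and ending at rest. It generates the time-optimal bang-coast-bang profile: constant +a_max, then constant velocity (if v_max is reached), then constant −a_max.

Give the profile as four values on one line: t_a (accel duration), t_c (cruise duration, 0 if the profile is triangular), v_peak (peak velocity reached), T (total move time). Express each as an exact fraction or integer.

v_max²/a_max = (101/4)²/7 = 10201/112
847/16 < 10201/112 → triangular
v_peak = √(847/16·7) = √(5929/16) = 77/4
t_a = (77/4)/7 = 11/4; t_c = 0
T = 2·11/4 = 11/2

t_a=11/4 t_c=0 v_peak=77/4 T=11/2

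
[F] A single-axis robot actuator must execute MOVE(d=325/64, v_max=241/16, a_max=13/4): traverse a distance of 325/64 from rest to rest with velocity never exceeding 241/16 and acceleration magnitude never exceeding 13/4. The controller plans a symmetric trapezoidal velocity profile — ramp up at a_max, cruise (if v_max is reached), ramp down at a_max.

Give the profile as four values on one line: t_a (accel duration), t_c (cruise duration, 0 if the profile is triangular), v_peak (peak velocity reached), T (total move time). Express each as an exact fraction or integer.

t_a=5/4 t_c=0 v_peak=65/16 T=5/2

v_max²/a_max = (241/16)²/(13/4) = 58081/832
325/64 < 58081/832 → triangular
v_peak = √(325/64·13/4) = √(4225/256) = 65/16
t_a = (65/16)/(13/4) = 5/4; t_c = 0
T = 2·5/4 = 5/2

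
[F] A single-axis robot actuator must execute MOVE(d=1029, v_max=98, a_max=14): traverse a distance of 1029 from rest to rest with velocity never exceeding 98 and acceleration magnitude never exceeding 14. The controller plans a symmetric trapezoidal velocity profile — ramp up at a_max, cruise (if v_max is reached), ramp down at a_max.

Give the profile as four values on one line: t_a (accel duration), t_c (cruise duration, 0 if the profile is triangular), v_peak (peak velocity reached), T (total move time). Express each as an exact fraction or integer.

t_a=7 t_c=7/2 v_peak=98 T=35/2

vₘ²/aₘ = 98²/14 = 686
1029 ≥ 686 → trapezoidal
t_a = 98/14 = 7; v_peak = 98
d_cruise = 1029 − 686 = 343; t_c = 343/98 = 7/2
T = 2·7 + 7/2 = 35/2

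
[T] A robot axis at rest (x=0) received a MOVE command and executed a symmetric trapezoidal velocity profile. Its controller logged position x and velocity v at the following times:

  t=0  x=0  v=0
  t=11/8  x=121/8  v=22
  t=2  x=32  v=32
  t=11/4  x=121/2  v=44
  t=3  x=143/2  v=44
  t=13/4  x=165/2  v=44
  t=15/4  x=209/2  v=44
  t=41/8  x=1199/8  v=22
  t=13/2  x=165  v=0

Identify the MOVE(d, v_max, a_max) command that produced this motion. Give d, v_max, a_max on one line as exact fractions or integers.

final state: t=13/2, x=165, v=0 → d = 165
a_max = (22−0)/(11/8−0) = 16
max v = 44 over t∈[11/4,15/4] → v_max = 44
check: 44·(11/4+1) = 165 ✓

d=165 v_max=44 a_max=16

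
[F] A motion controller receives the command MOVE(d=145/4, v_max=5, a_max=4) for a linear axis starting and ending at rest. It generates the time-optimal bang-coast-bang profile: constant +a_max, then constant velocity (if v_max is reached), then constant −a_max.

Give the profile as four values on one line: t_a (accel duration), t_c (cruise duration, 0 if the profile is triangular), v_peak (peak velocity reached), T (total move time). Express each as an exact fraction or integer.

t_a=5/4 t_c=6 v_peak=5 T=17/2

vₘ²/aₘ = 5²/4 = 25/4
145/4 ≥ 25/4 so v_max reached
t_a = 5/4; v_peak = 5
d_cruise = 145/4 − 25/4 = 30; t_c = 30/5 = 6
T = 2·5/4 + 6 = 17/2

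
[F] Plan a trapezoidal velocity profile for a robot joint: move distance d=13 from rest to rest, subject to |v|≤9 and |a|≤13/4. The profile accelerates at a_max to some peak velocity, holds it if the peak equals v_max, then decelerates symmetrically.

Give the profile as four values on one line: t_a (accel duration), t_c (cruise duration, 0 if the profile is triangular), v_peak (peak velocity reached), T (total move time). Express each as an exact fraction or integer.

v_max²/a_max = 9²/(13/4) = 324/13
13 < 324/13 so t_c = 0
v_peak = √(13·13/4) = √(169/4) = 13/2
t_a = (13/2)/(13/4) = 2; t_c = 0
T = 2·2 = 4

t_a=2 t_c=0 v_peak=13/2 T=4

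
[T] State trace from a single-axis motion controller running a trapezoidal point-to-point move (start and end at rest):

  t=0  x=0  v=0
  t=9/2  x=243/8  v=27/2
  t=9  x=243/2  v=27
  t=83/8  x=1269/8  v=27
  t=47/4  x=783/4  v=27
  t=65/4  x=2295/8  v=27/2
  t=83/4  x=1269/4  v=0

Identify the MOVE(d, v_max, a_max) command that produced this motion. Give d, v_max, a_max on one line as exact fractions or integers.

final state: t=83/4, x=1269/4, v=0 → d = 1269/4
a_max = (27/2−0)/(9/2−0) = 3
max v = 27 over t∈[9,47/4] → v_max = 27
check: 27·(9+11/4) = 1269/4 ✓

d=1269/4 v_max=27 a_max=3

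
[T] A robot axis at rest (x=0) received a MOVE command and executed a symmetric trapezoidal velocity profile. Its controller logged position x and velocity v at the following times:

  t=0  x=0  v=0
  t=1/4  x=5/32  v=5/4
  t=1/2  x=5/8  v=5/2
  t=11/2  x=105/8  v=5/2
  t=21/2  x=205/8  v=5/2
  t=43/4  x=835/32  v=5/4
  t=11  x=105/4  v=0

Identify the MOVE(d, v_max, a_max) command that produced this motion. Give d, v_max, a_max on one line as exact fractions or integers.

d=105/4 v_max=5/2 a_max=5

final state: t=11, x=105/4, v=0 → d = 105/4
a_max = (5/4−0)/(1/4−0) = 5
max v = 5/2 over t∈[1/2,21/2] → v_max = 5/2
check: 5/2·(1/2+10) = 105/4 ✓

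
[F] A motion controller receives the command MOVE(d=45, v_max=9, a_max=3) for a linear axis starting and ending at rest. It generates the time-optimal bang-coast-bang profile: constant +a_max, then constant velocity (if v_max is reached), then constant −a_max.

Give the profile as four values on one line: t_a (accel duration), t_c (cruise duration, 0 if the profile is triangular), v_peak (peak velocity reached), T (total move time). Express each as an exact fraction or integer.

(v_max)²/a_max = 9²/3 = 27
45 ≥ 27 ⇒ cruise phase
t_a = 9/3 = 3; v_peak = 9
d_cruise = 45 − 27 = 18; t_c = 18/9 = 2
T = 2·3 + 2 = 8

t_a=3 t_c=2 v_peak=9 T=8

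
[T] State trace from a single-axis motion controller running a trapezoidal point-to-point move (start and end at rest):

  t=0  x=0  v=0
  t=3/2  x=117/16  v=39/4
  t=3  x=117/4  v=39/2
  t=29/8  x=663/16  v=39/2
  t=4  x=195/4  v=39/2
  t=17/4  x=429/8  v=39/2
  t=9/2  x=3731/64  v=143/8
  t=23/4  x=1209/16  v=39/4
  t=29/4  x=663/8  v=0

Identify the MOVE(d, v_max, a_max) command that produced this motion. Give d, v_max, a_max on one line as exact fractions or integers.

d=663/8 v_max=39/2 a_max=13/2

final state: t=29/4, x=663/8, v=0 → d = 663/8
a_max = (39/4−0)/(3/2−0) = 13/2
max v = 39/2 over t∈[3,17/4] → v_max = 39/2
check: 39/2·(3+5/4) = 663/8 ✓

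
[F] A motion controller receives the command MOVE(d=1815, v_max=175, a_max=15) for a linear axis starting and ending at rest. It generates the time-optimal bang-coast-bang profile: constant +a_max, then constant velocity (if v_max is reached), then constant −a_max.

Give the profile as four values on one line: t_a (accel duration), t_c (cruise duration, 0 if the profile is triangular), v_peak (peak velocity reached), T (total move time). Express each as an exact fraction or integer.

v_max²/a_max = 175²/15 = 6125/3
1815 < 6125/3 so t_c = 0
v_peak = √(1815·15) = √27225 = 165
t_a = 165/15 = 11; t_c = 0
T = 2·11 = 22

t_a=11 t_c=0 v_peak=165 T=22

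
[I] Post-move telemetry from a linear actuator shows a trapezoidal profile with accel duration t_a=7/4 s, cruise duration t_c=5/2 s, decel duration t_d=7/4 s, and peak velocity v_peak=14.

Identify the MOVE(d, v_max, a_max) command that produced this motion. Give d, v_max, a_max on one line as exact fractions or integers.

d=119/2 v_max=14 a_max=8

a_max = 14/(7/4) = 8
d_a = ½·14·7/4 = 49/4; d_c = 14·5/2 = 35
d = 2·49/4 + 35 = 119/2
t_c = 5/2 > 0 so v_max = 14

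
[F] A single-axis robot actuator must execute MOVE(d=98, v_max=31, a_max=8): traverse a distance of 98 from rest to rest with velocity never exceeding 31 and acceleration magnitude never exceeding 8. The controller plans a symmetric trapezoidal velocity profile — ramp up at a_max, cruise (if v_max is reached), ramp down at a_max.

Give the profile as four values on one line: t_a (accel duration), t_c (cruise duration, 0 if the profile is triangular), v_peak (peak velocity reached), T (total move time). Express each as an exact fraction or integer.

t_a=7/2 t_c=0 v_peak=28 T=7

(v_max)²/a_max = 31²/8 = 961/8
98 < 961/8 so t_c = 0
v_peak = √(98·8) = √784 = 28
t_a = 28/8 = 7/2; t_c = 0
T = 2·7/2 = 7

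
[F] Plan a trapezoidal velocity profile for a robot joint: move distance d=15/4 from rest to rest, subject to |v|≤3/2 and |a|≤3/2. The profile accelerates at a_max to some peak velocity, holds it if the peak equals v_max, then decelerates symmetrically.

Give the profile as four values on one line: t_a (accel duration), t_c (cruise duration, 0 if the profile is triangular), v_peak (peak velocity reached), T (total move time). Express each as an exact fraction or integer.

t_a=1 t_c=3/2 v_peak=3/2 T=7/2

vₘ²/aₘ = (3/2)²/(3/2) = 3/2
15/4 ≥ 3/2 so v_max reached
t_a = (3/2)/(3/2) = 1; v_peak = 3/2
d_cruise = 15/4 − 3/2 = 9/4; t_c = (9/4)/(3/2) = 3/2
T = 2·1 + 3/2 = 7/2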